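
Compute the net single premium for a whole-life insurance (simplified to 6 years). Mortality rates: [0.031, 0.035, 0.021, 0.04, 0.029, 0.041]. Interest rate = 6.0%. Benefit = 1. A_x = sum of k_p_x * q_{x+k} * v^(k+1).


v = 0.943396
Year 0: k_p_x=1.0, q=0.031, term=0.029245
Year 1: k_p_x=0.969, q=0.035, term=0.030184
Year 2: k_p_x=0.935085, q=0.021, term=0.016487
Year 3: k_p_x=0.915448, q=0.04, term=0.029005
Year 4: k_p_x=0.87883, q=0.029, term=0.019045
Year 5: k_p_x=0.853344, q=0.041, term=0.024665
A_x = 0.1486


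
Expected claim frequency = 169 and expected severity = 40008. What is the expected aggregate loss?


E[S] = E[N] * E[X]
= 169 * 40008
= 6.7614e+06


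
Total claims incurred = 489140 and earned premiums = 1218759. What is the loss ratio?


Loss ratio = claims / premiums
= 489140 / 1218759
= 0.4013


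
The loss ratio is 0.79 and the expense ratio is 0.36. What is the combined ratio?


Combined ratio = loss ratio + expense ratio
= 0.79 + 0.36
= 1.15


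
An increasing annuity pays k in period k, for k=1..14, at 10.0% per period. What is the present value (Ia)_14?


(Ia)_n = sum_{k=1}^{n} k * v^k, v = 1/(1+i)
v = 0.909091
Sum computed term by term:
(Ia)_14 = 44.1672


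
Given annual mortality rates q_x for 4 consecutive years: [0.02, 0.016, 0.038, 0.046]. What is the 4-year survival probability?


p_k = 1 - q_k for each year
Survival = product of (1 - q_k)
= 0.98 * 0.984 * 0.962 * 0.954
= 0.885


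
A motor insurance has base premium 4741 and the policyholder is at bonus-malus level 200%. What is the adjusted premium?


adjusted = base * BM_level / 100
= 4741 * 200 / 100
= 4741 * 2.0
= 9482.0


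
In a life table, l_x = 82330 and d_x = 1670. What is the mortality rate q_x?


q_x = d_x / l_x
= 1670 / 82330
= 0.0203


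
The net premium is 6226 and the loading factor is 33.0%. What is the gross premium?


Gross = net * (1 + loading)
= 6226 * (1 + 0.33)
= 6226 * 1.33
= 8280.58


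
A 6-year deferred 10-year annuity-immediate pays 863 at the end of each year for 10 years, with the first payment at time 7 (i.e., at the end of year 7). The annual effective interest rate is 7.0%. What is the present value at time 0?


PV at time 6 of the 10-year annuity-immediate:
a_n = 863 * (1-(1+0.07)^(-10))/0.07 = 6061.3509
Discount back 6 years to time 0:
PV = 6061.3509 * (1+0.07)^(-6)
= 6061.3509 * 0.666342
= 4038.934


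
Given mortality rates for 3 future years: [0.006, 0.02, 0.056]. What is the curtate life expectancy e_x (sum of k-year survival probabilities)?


e_x = sum_{k=1}^{n} k_p_x
k_p_x values:
  1_p_x = 0.994
  2_p_x = 0.97412
  3_p_x = 0.919569
e_x = 2.8877


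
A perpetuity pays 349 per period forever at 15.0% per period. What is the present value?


PV = PMT / i
= 349 / 0.15
= 2326.6667


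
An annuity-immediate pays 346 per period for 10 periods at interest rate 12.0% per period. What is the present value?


PV = PMT * (1 - (1+i)^(-n)) / i
= 346 * (1 - (1+0.12)^(-10)) / 0.12
= 346 * (1 - 0.321973) / 0.12
= 346 * 5.650223
= 1954.9772


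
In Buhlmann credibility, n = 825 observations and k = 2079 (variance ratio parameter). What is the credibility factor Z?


Z = n / (n + k)
= 825 / (825 + 2079)
= 825 / 2904
= 0.2841


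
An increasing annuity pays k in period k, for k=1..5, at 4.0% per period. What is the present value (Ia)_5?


(Ia)_n = sum_{k=1}^{n} k * v^k, v = 1/(1+i)
v = 0.961538
Sum computed term by term:
(Ia)_5 = 13.0065


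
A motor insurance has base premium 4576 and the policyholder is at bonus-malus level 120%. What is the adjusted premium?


adjusted = base * BM_level / 100
= 4576 * 120 / 100
= 4576 * 1.2
= 5491.2


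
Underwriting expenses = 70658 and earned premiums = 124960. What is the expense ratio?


Expense ratio = expenses / premiums
= 70658 / 124960
= 0.5654


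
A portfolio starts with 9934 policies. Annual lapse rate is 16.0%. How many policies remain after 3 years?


remaining = initial * (1 - lapse)^years
= 9934 * (1 - 0.16)^3
= 9934 * 0.592704
= 5887.9215


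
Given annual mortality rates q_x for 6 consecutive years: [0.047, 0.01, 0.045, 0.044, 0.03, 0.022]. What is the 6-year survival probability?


p_k = 1 - q_k for each year
Survival = product of (1 - q_k)
= 0.953 * 0.99 * 0.955 * 0.956 * 0.97 * 0.978
= 0.8171


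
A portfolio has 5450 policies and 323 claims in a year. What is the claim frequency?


frequency = claims / policies
= 323 / 5450
= 0.0593


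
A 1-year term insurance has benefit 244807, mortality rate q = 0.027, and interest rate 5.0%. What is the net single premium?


NSP = benefit * q * v
v = 1/(1+i) = 0.952381
NSP = 244807 * 0.027 * 0.952381
= 6295.0371


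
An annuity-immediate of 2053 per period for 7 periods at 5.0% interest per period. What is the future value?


FV = PMT * ((1+i)^n - 1) / i
= 2053 * ((1.05)^7 - 1) / 0.05
= 2053 * (1.4071 - 1) / 0.05
= 16715.5434


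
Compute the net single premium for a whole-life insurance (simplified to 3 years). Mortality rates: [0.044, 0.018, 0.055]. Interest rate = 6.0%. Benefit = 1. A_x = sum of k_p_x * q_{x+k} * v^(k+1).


v = 0.943396
Year 0: k_p_x=1.0, q=0.044, term=0.041509
Year 1: k_p_x=0.956, q=0.018, term=0.015315
Year 2: k_p_x=0.938792, q=0.055, term=0.043353
A_x = 0.1002


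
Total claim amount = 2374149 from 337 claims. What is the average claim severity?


severity = total / number
= 2374149 / 337
= 7044.9525


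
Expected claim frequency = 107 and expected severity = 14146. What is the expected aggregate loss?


E[S] = E[N] * E[X]
= 107 * 14146
= 1.5136e+06


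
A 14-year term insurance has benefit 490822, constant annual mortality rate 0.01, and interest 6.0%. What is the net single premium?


NSP = benefit * sum_{k=0}^{n-1} k_p_x * q * v^(k+1)
With constant q=0.01, v=0.943396
Sum = 0.087965
NSP = 490822 * 0.087965
= 43175.0092


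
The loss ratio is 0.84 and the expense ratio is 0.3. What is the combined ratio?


Combined ratio = loss ratio + expense ratio
= 0.84 + 0.3
= 1.14


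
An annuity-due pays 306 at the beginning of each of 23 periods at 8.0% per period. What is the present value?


PV_due = PMT * (1-(1+i)^(-n))/i * (1+i)
PV_immediate = 3173.544
PV_due = 3173.544 * 1.08
= 3427.4276


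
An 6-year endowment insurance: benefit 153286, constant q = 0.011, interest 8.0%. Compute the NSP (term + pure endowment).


Term component = 7602.3774
Pure endowment = 6_p_x * v^6 * benefit = 0.935789 * 0.63017 * 153286 = 90393.6053
NSP = 97995.9826


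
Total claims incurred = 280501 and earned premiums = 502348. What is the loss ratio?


Loss ratio = claims / premiums
= 280501 / 502348
= 0.5584


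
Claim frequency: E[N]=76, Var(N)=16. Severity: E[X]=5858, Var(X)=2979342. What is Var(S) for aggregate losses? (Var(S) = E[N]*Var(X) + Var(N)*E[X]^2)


Var(S) = E[N]*Var(X) + Var(N)*E[X]^2
= 76*2979342 + 16*5858^2
= 226429992 + 549058624
= 7.7549e+08


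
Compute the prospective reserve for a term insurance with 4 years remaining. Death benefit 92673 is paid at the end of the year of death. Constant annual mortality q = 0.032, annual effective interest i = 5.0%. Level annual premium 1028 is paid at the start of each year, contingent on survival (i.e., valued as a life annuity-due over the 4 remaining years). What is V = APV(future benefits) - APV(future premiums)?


v = 1/(1+i) = 0.952381
APV(future benefits) per unit = sum_{k=0}^{3} k_p_x * q * v^(k+1) = 0.108353
APV(future benefits) = 92673 * 0.108353 = 10041.4397
Life annuity-due factor ä_{x:4} = sum_{k=0}^{3} k_p_x * v^k = 3.555348
APV(future premiums) = 1028 * 3.555348 = 3654.8975
V = 10041.4397 - 3654.8975
= 6386.5423


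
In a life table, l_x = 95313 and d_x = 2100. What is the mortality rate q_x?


q_x = d_x / l_x
= 2100 / 95313
= 0.022


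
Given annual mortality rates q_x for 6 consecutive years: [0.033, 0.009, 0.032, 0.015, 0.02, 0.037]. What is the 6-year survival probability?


p_k = 1 - q_k for each year
Survival = product of (1 - q_k)
= 0.967 * 0.991 * 0.968 * 0.985 * 0.98 * 0.963
= 0.8623


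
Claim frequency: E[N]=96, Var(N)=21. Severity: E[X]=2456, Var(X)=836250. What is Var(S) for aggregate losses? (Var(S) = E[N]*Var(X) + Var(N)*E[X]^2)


Var(S) = E[N]*Var(X) + Var(N)*E[X]^2
= 96*836250 + 21*2456^2
= 80280000 + 126670656
= 2.0695e+08


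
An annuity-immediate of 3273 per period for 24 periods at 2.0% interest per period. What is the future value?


FV = PMT * ((1+i)^n - 1) / i
= 3273 * ((1.02)^24 - 1) / 0.02
= 3273 * (1.608437 - 1) / 0.02
= 99570.7559


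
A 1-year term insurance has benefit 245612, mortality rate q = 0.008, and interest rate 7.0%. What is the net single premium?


NSP = benefit * q * v
v = 1/(1+i) = 0.934579
NSP = 245612 * 0.008 * 0.934579
= 1836.3514


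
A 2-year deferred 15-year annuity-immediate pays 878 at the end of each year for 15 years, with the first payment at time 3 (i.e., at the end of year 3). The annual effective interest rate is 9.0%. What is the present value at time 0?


PV at time 2 of the 15-year annuity-immediate:
a_n = 878 * (1-(1+0.09)^(-15))/0.09 = 7077.2844
Discount back 2 years to time 0:
PV = 7077.2844 * (1+0.09)^(-2)
= 7077.2844 * 0.84168
= 5956.8087


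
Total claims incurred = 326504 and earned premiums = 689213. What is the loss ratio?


Loss ratio = claims / premiums
= 326504 / 689213
= 0.4737


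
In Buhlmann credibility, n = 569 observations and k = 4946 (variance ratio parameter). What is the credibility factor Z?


Z = n / (n + k)
= 569 / (569 + 4946)
= 569 / 5515
= 0.1032


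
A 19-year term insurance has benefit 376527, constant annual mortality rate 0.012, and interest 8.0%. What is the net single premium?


NSP = benefit * sum_{k=0}^{n-1} k_p_x * q * v^(k+1)
With constant q=0.012, v=0.925926
Sum = 0.106406
NSP = 376527 * 0.106406
= 40064.8936


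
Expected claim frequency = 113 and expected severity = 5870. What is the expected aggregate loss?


E[S] = E[N] * E[X]
= 113 * 5870
= 663310


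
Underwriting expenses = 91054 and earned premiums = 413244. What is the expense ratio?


Expense ratio = expenses / premiums
= 91054 / 413244
= 0.2203


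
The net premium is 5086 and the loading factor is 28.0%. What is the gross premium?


Gross = net * (1 + loading)
= 5086 * (1 + 0.28)
= 5086 * 1.28
= 6510.08


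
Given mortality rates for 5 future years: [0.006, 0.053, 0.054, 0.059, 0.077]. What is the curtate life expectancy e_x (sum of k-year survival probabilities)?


e_x = sum_{k=1}^{n} k_p_x
k_p_x values:
  1_p_x = 0.994
  2_p_x = 0.941318
  3_p_x = 0.890487
  4_p_x = 0.837948
  5_p_x = 0.773426
e_x = 4.4372


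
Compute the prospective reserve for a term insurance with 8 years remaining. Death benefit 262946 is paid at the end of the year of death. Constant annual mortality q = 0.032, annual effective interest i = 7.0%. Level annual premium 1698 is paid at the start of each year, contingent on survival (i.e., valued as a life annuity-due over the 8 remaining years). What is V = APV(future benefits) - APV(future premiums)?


v = 1/(1+i) = 0.934579
APV(future benefits) per unit = sum_{k=0}^{7} k_p_x * q * v^(k+1) = 0.172964
APV(future benefits) = 262946 * 0.172964 = 45480.3123
Life annuity-due factor ä_{x:8} = sum_{k=0}^{7} k_p_x * v^k = 5.783499
APV(future premiums) = 1698 * 5.783499 = 9820.3814
V = 45480.3123 - 9820.3814
= 35659.9309


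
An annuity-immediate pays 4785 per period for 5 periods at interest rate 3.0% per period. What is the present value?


PV = PMT * (1 - (1+i)^(-n)) / i
= 4785 * (1 - (1+0.03)^(-5)) / 0.03
= 4785 * (1 - 0.862609) / 0.03
= 4785 * 4.579707
= 21913.8989


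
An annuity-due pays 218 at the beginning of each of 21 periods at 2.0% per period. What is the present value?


PV_due = PMT * (1-(1+i)^(-n))/i * (1+i)
PV_immediate = 3708.4436
PV_due = 3708.4436 * 1.02
= 3782.6125


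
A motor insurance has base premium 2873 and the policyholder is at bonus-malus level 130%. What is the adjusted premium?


adjusted = base * BM_level / 100
= 2873 * 130 / 100
= 2873 * 1.3
= 3734.9


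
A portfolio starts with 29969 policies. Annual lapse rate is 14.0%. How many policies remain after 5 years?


remaining = initial * (1 - lapse)^years
= 29969 * (1 - 0.14)^5
= 29969 * 0.470427
= 14098.2273


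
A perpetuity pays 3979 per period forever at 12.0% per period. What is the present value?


PV = PMT / i
= 3979 / 0.12
= 33158.3333


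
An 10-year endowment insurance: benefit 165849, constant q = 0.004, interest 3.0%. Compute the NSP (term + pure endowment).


Term component = 5563.5465
Pure endowment = 10_p_x * v^10 * benefit = 0.960712 * 0.744094 * 165849 = 118558.8545
NSP = 124122.401


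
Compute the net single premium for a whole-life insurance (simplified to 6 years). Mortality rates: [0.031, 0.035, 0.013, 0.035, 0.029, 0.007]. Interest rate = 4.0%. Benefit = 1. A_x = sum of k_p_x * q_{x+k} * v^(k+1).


v = 0.961538
Year 0: k_p_x=1.0, q=0.031, term=0.029808
Year 1: k_p_x=0.969, q=0.035, term=0.031356
Year 2: k_p_x=0.935085, q=0.013, term=0.010807
Year 3: k_p_x=0.922929, q=0.035, term=0.027612
Year 4: k_p_x=0.890626, q=0.029, term=0.021229
Year 5: k_p_x=0.864798, q=0.007, term=0.004784
A_x = 0.1256


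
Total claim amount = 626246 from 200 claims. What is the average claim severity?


severity = total / number
= 626246 / 200
= 3131.23


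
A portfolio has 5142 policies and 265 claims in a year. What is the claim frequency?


frequency = claims / policies
= 265 / 5142
= 0.0515


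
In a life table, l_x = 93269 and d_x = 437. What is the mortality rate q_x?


q_x = d_x / l_x
= 437 / 93269
= 0.0047


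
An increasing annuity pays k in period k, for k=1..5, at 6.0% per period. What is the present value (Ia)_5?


(Ia)_n = sum_{k=1}^{n} k * v^k, v = 1/(1+i)
v = 0.943396
Sum computed term by term:
(Ia)_5 = 12.1469


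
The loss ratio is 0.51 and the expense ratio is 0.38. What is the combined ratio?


Combined ratio = loss ratio + expense ratio
= 0.51 + 0.38
= 0.89


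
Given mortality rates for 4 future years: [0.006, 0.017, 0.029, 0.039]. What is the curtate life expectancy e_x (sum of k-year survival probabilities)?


e_x = sum_{k=1}^{n} k_p_x
k_p_x values:
  1_p_x = 0.994
  2_p_x = 0.977102
  3_p_x = 0.948766
  4_p_x = 0.911764
e_x = 3.8316


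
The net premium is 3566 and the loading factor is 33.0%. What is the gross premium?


Gross = net * (1 + loading)
= 3566 * (1 + 0.33)
= 3566 * 1.33
= 4742.78


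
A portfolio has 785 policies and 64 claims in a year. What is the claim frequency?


frequency = claims / policies
= 64 / 785
= 0.0815


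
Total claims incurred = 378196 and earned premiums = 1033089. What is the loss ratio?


Loss ratio = claims / premiums
= 378196 / 1033089
= 0.3661


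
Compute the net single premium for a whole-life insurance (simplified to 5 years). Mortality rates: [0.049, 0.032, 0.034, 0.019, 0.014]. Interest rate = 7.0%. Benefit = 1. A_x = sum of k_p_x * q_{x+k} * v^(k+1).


v = 0.934579
Year 0: k_p_x=1.0, q=0.049, term=0.045794
Year 1: k_p_x=0.951, q=0.032, term=0.02658
Year 2: k_p_x=0.920568, q=0.034, term=0.02555
Year 3: k_p_x=0.889269, q=0.019, term=0.01289
Year 4: k_p_x=0.872373, q=0.014, term=0.008708
A_x = 0.1195


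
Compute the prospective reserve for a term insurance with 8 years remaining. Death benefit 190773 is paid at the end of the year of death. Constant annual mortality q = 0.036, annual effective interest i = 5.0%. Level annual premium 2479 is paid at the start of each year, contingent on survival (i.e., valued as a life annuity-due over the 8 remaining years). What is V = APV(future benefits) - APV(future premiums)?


v = 1/(1+i) = 0.952381
APV(future benefits) per unit = sum_{k=0}^{7} k_p_x * q * v^(k+1) = 0.207302
APV(future benefits) = 190773 * 0.207302 = 39547.5333
Life annuity-due factor ä_{x:8} = sum_{k=0}^{7} k_p_x * v^k = 6.046294
APV(future premiums) = 2479 * 6.046294 = 14988.7638
V = 39547.5333 - 14988.7638
= 24558.7695


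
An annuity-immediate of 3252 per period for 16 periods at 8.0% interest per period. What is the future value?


FV = PMT * ((1+i)^n - 1) / i
= 3252 * ((1.08)^16 - 1) / 0.08
= 3252 * (3.425943 - 1) / 0.08
= 98614.5685


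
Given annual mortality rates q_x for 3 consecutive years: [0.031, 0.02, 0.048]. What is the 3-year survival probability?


p_k = 1 - q_k for each year
Survival = product of (1 - q_k)
= 0.969 * 0.98 * 0.952
= 0.904


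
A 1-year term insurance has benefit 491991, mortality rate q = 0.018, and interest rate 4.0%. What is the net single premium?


NSP = benefit * q * v
v = 1/(1+i) = 0.961538
NSP = 491991 * 0.018 * 0.961538
= 8515.2288


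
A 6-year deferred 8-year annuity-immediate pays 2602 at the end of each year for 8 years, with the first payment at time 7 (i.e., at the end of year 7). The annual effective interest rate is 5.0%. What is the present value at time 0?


PV at time 6 of the 8-year annuity-immediate:
a_n = 2602 * (1-(1+0.05)^(-8))/0.05 = 16817.2796
Discount back 6 years to time 0:
PV = 16817.2796 * (1+0.05)^(-6)
= 16817.2796 * 0.746215
= 12549.313


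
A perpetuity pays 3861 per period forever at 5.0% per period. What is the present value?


PV = PMT / i
= 3861 / 0.05
= 77220.0


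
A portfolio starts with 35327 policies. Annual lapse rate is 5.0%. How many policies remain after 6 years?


remaining = initial * (1 - lapse)^years
= 35327 * (1 - 0.05)^6
= 35327 * 0.735092
= 25968.5912


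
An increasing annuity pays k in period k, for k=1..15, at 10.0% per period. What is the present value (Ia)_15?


(Ia)_n = sum_{k=1}^{n} k * v^k, v = 1/(1+i)
v = 0.909091
Sum computed term by term:
(Ia)_15 = 47.7581


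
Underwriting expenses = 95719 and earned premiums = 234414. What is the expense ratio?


Expense ratio = expenses / premiums
= 95719 / 234414
= 0.4083


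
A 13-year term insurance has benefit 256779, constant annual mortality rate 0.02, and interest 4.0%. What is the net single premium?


NSP = benefit * sum_{k=0}^{n-1} k_p_x * q * v^(k+1)
With constant q=0.02, v=0.961538
Sum = 0.179382
NSP = 256779 * 0.179382
= 46061.4519


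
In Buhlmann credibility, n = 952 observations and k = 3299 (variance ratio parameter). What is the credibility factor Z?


Z = n / (n + k)
= 952 / (952 + 3299)
= 952 / 4251
= 0.2239


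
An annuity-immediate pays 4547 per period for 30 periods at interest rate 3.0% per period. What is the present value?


PV = PMT * (1 - (1+i)^(-n)) / i
= 4547 * (1 - (1+0.03)^(-30)) / 0.03
= 4547 * (1 - 0.411987) / 0.03
= 4547 * 19.600441
= 89123.2068


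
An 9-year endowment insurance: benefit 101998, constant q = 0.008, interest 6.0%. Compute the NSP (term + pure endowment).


Term component = 5392.45
Pure endowment = 9_p_x * v^9 * benefit = 0.930262 * 0.591898 * 101998 = 56162.175
NSP = 61554.625


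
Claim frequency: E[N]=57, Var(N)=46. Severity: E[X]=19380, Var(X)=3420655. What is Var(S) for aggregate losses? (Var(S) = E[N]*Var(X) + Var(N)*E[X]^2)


Var(S) = E[N]*Var(X) + Var(N)*E[X]^2
= 57*3420655 + 46*19380^2
= 194977335 + 17276882400
= 1.7472e+10


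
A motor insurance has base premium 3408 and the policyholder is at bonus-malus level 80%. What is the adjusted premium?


adjusted = base * BM_level / 100
= 3408 * 80 / 100
= 3408 * 0.8
= 2726.4


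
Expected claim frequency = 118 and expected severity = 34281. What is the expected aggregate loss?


E[S] = E[N] * E[X]
= 118 * 34281
= 4.0452e+06


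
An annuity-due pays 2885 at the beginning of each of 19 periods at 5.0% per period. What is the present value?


PV_due = PMT * (1-(1+i)^(-n))/i * (1+i)
PV_immediate = 34866.1507
PV_due = 34866.1507 * 1.05
= 36609.4582


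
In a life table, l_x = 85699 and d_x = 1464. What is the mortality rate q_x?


q_x = d_x / l_x
= 1464 / 85699
= 0.0171


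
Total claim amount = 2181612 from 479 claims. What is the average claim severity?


severity = total / number
= 2181612 / 479
= 4554.5136


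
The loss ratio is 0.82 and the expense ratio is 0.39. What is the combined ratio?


Combined ratio = loss ratio + expense ratio
= 0.82 + 0.39
= 1.21


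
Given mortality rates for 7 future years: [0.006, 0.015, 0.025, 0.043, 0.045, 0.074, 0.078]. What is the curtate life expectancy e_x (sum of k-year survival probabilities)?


e_x = sum_{k=1}^{n} k_p_x
k_p_x values:
  1_p_x = 0.994
  2_p_x = 0.97909
  3_p_x = 0.954613
  4_p_x = 0.913564
  5_p_x = 0.872454
  6_p_x = 0.807892
  7_p_x = 0.744877
e_x = 6.2665


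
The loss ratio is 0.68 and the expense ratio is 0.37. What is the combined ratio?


Combined ratio = loss ratio + expense ratio
= 0.68 + 0.37
= 1.05


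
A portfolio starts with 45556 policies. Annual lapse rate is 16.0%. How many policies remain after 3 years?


remaining = initial * (1 - lapse)^years
= 45556 * (1 - 0.16)^3
= 45556 * 0.592704
= 27001.2234


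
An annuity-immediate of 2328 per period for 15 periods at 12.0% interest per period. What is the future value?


FV = PMT * ((1+i)^n - 1) / i
= 2328 * ((1.12)^15 - 1) / 0.12
= 2328 * (5.473566 - 1) / 0.12
= 86787.1757


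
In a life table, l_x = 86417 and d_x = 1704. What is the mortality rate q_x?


q_x = d_x / l_x
= 1704 / 86417
= 0.0197


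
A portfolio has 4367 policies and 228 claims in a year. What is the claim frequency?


frequency = claims / policies
= 228 / 4367
= 0.0522


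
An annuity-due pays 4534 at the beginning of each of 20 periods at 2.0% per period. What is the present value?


PV_due = PMT * (1-(1+i)^(-n))/i * (1+i)
PV_immediate = 74137.3988
PV_due = 74137.3988 * 1.02
= 75620.1468


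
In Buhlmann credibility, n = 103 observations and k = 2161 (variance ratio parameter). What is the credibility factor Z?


Z = n / (n + k)
= 103 / (103 + 2161)
= 103 / 2264
= 0.0455


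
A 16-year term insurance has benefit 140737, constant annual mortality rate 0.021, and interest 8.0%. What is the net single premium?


NSP = benefit * sum_{k=0}^{n-1} k_p_x * q * v^(k+1)
With constant q=0.021, v=0.925926
Sum = 0.164705
NSP = 140737 * 0.164705
= 23180.1096


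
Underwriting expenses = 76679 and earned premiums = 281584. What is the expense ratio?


Expense ratio = expenses / premiums
= 76679 / 281584
= 0.2723


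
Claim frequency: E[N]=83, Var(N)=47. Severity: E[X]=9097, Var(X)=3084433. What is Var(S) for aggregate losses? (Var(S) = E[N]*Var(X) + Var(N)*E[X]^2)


Var(S) = E[N]*Var(X) + Var(N)*E[X]^2
= 83*3084433 + 47*9097^2
= 256007939 + 3889504223
= 4.1455e+09


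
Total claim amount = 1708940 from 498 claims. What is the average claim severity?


severity = total / number
= 1708940 / 498
= 3431.6064


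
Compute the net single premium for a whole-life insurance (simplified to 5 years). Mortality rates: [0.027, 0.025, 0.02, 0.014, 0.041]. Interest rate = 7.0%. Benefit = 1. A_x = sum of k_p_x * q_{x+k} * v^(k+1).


v = 0.934579
Year 0: k_p_x=1.0, q=0.027, term=0.025234
Year 1: k_p_x=0.973, q=0.025, term=0.021246
Year 2: k_p_x=0.948675, q=0.02, term=0.015488
Year 3: k_p_x=0.929701, q=0.014, term=0.00993
Year 4: k_p_x=0.916686, q=0.041, term=0.026797
A_x = 0.0987


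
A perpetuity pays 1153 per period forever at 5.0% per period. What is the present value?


PV = PMT / i
= 1153 / 0.05
= 23060.0


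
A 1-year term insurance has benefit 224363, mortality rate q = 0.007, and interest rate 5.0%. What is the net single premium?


NSP = benefit * q * v
v = 1/(1+i) = 0.952381
NSP = 224363 * 0.007 * 0.952381
= 1495.7533


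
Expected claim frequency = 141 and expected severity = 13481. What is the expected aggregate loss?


E[S] = E[N] * E[X]
= 141 * 13481
= 1.9008e+06


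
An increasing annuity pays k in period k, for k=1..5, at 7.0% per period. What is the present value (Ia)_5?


(Ia)_n = sum_{k=1}^{n} k * v^k, v = 1/(1+i)
v = 0.934579
Sum computed term by term:
(Ia)_5 = 11.7469


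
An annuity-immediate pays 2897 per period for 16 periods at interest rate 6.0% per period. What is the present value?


PV = PMT * (1 - (1+i)^(-n)) / i
= 2897 * (1 - (1+0.06)^(-16)) / 0.06
= 2897 * (1 - 0.393646) / 0.06
= 2897 * 10.105895
= 29276.7786


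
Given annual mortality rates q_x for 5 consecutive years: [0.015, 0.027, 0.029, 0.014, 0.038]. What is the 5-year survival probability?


p_k = 1 - q_k for each year
Survival = product of (1 - q_k)
= 0.985 * 0.973 * 0.971 * 0.986 * 0.962
= 0.8827


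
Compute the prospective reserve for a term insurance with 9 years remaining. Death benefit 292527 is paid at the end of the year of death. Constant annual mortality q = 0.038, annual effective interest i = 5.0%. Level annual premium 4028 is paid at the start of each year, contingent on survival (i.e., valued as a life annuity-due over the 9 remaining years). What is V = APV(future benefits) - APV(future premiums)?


v = 1/(1+i) = 0.952381
APV(future benefits) per unit = sum_{k=0}^{8} k_p_x * q * v^(k+1) = 0.235404
APV(future benefits) = 292527 * 0.235404 = 68862.0208
Life annuity-due factor ä_{x:9} = sum_{k=0}^{8} k_p_x * v^k = 6.504584
APV(future premiums) = 4028 * 6.504584 = 26200.4632
V = 68862.0208 - 26200.4632
= 42661.5575


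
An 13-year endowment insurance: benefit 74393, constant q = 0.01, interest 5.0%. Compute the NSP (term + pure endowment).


Term component = 6628.8114
Pure endowment = 13_p_x * v^13 * benefit = 0.877521 * 0.530321 * 74393 = 34620.1316
NSP = 41248.943


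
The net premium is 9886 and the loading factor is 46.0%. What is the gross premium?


Gross = net * (1 + loading)
= 9886 * (1 + 0.46)
= 9886 * 1.46
= 14433.56


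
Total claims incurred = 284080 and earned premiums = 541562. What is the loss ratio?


Loss ratio = claims / premiums
= 284080 / 541562
= 0.5246


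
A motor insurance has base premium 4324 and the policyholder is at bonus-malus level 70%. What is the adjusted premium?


adjusted = base * BM_level / 100
= 4324 * 70 / 100
= 4324 * 0.7
= 3026.8


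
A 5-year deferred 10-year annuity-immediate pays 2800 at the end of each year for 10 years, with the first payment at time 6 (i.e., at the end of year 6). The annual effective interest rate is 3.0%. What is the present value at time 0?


PV at time 5 of the 10-year annuity-immediate:
a_n = 2800 * (1-(1+0.03)^(-10))/0.03 = 23884.5679
Discount back 5 years to time 0:
PV = 23884.5679 * (1+0.03)^(-5)
= 23884.5679 * 0.862609
= 20603.0381


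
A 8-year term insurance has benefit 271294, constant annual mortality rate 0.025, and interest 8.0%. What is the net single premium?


NSP = benefit * sum_{k=0}^{n-1} k_p_x * q * v^(k+1)
With constant q=0.025, v=0.925926
Sum = 0.133045
NSP = 271294 * 0.133045
= 36094.2741


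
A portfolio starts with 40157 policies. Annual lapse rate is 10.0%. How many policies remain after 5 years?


remaining = initial * (1 - lapse)^years
= 40157 * (1 - 0.1)^5
= 40157 * 0.59049
= 23712.3069


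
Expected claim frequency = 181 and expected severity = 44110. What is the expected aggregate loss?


E[S] = E[N] * E[X]
= 181 * 44110
= 7.9839e+06


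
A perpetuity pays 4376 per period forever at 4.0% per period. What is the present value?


PV = PMT / i
= 4376 / 0.04
= 109400.0


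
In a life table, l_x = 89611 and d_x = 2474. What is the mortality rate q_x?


q_x = d_x / l_x
= 2474 / 89611
= 0.0276


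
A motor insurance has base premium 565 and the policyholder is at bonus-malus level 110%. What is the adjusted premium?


adjusted = base * BM_level / 100
= 565 * 110 / 100
= 565 * 1.1
= 621.5


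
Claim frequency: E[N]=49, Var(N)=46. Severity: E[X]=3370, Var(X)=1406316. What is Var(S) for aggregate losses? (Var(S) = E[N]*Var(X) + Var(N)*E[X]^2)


Var(S) = E[N]*Var(X) + Var(N)*E[X]^2
= 49*1406316 + 46*3370^2
= 68909484 + 522417400
= 5.9133e+08


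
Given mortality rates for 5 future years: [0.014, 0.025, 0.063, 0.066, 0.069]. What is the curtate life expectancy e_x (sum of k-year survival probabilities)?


e_x = sum_{k=1}^{n} k_p_x
k_p_x values:
  1_p_x = 0.986
  2_p_x = 0.96135
  3_p_x = 0.900785
  4_p_x = 0.841333
  5_p_x = 0.783281
e_x = 4.4727


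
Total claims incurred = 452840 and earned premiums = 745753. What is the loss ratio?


Loss ratio = claims / premiums
= 452840 / 745753
= 0.6072


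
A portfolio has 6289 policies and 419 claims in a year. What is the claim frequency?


frequency = claims / policies
= 419 / 6289
= 0.0666


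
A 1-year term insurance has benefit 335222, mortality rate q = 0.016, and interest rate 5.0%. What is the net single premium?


NSP = benefit * q * v
v = 1/(1+i) = 0.952381
NSP = 335222 * 0.016 * 0.952381
= 5108.1448


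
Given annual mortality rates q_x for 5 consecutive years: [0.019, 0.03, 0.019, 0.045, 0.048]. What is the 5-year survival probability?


p_k = 1 - q_k for each year
Survival = product of (1 - q_k)
= 0.981 * 0.97 * 0.981 * 0.955 * 0.952
= 0.8487


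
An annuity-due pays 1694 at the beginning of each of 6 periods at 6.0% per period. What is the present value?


PV_due = PMT * (1-(1+i)^(-n))/i * (1+i)
PV_immediate = 8329.9474
PV_due = 8329.9474 * 1.06
= 8829.7443


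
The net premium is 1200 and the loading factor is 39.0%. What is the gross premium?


Gross = net * (1 + loading)
= 1200 * (1 + 0.39)
= 1200 * 1.39
= 1668.0


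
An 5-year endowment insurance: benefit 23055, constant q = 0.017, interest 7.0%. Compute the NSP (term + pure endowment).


Term component = 1556.8913
Pure endowment = 5_p_x * v^5 * benefit = 0.917841 * 0.712986 * 23055 = 15087.3799
NSP = 16644.2712


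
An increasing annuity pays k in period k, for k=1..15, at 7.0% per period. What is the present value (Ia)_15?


(Ia)_n = sum_{k=1}^{n} k * v^k, v = 1/(1+i)
v = 0.934579
Sum computed term by term:
(Ia)_15 = 61.554


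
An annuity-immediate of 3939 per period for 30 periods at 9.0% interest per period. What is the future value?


FV = PMT * ((1+i)^n - 1) / i
= 3939 * ((1.09)^30 - 1) / 0.09
= 3939 * (13.267678 - 1) / 0.09
= 536915.3943


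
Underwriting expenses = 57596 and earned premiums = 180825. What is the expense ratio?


Expense ratio = expenses / premiums
= 57596 / 180825
= 0.3185


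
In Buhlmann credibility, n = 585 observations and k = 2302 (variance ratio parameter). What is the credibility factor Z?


Z = n / (n + k)
= 585 / (585 + 2302)
= 585 / 2887
= 0.2026


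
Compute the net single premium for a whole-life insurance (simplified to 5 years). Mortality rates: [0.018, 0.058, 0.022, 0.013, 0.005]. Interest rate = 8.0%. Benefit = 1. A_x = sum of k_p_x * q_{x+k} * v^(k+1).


v = 0.925926
Year 0: k_p_x=1.0, q=0.018, term=0.016667
Year 1: k_p_x=0.982, q=0.058, term=0.048831
Year 2: k_p_x=0.925044, q=0.022, term=0.016155
Year 3: k_p_x=0.904693, q=0.013, term=0.008645
Year 4: k_p_x=0.892932, q=0.005, term=0.003039
A_x = 0.0933


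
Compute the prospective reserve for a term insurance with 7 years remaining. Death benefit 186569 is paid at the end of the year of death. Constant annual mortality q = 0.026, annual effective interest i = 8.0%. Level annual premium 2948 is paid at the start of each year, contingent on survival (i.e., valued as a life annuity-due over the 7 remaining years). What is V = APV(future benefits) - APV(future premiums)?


v = 1/(1+i) = 0.925926
APV(future benefits) per unit = sum_{k=0}^{6} k_p_x * q * v^(k+1) = 0.126265
APV(future benefits) = 186569 * 0.126265 = 23557.0747
Life annuity-due factor ä_{x:7} = sum_{k=0}^{6} k_p_x * v^k = 5.24484
APV(future premiums) = 2948 * 5.24484 = 15461.7897
V = 23557.0747 - 15461.7897
= 8095.285


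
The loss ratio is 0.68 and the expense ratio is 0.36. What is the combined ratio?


Combined ratio = loss ratio + expense ratio
= 0.68 + 0.36
= 1.04


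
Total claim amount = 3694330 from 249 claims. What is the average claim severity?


severity = total / number
= 3694330 / 249
= 14836.6667


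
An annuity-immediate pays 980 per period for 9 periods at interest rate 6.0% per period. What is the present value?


PV = PMT * (1 - (1+i)^(-n)) / i
= 980 * (1 - (1+0.06)^(-9)) / 0.06
= 980 * (1 - 0.591898) / 0.06
= 980 * 6.801692
= 6665.6584


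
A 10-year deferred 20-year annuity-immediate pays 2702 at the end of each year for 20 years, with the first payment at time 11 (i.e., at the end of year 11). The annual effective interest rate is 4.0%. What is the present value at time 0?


PV at time 10 of the 20-year annuity-immediate:
a_n = 2702 * (1-(1+0.04)^(-20))/0.04 = 36721.0618
Discount back 10 years to time 0:
PV = 36721.0618 * (1+0.04)^(-10)
= 36721.0618 * 0.675564
= 24807.4336


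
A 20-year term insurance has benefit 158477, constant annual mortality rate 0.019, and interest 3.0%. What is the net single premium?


NSP = benefit * sum_{k=0}^{n-1} k_p_x * q * v^(k+1)
With constant q=0.019, v=0.970874
Sum = 0.241472
NSP = 158477 * 0.241472
= 38267.8108


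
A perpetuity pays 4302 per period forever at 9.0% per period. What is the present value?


PV = PMT / i
= 4302 / 0.09
= 47800.0


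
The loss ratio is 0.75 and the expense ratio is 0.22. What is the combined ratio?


Combined ratio = loss ratio + expense ratio
= 0.75 + 0.22
= 0.97


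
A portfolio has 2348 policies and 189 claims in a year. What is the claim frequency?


frequency = claims / policies
= 189 / 2348
= 0.0805


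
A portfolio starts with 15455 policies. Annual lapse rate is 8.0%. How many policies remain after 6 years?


remaining = initial * (1 - lapse)^years
= 15455 * (1 - 0.08)^6
= 15455 * 0.606355
= 9371.2165


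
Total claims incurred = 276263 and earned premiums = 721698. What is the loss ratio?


Loss ratio = claims / premiums
= 276263 / 721698
= 0.3828


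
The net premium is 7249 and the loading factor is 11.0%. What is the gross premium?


Gross = net * (1 + loading)
= 7249 * (1 + 0.11)
= 7249 * 1.11
= 8046.39


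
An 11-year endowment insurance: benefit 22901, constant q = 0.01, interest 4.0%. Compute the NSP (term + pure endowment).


Term component = 1916.3802
Pure endowment = 11_p_x * v^11 * benefit = 0.895338 * 0.649581 * 22901 = 13319.0992
NSP = 15235.4794


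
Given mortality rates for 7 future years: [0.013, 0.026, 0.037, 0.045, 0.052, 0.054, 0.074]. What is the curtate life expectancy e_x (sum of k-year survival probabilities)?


e_x = sum_{k=1}^{n} k_p_x
k_p_x values:
  1_p_x = 0.987
  2_p_x = 0.961338
  3_p_x = 0.925768
  4_p_x = 0.884109
  5_p_x = 0.838135
  6_p_x = 0.792876
  7_p_x = 0.734203
e_x = 6.1234


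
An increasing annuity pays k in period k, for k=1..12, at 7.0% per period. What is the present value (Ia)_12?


(Ia)_n = sum_{k=1}^{n} k * v^k, v = 1/(1+i)
v = 0.934579
Sum computed term by term:
(Ia)_12 = 45.2933


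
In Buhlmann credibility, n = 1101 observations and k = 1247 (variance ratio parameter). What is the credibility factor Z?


Z = n / (n + k)
= 1101 / (1101 + 1247)
= 1101 / 2348
= 0.4689


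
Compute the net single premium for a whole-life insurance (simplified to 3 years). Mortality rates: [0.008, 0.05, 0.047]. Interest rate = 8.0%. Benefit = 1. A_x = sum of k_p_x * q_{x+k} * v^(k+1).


v = 0.925926
Year 0: k_p_x=1.0, q=0.008, term=0.007407
Year 1: k_p_x=0.992, q=0.05, term=0.042524
Year 2: k_p_x=0.9424, q=0.047, term=0.035161
A_x = 0.0851


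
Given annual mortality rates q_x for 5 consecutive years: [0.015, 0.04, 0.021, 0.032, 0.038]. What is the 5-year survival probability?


p_k = 1 - q_k for each year
Survival = product of (1 - q_k)
= 0.985 * 0.96 * 0.979 * 0.968 * 0.962
= 0.8621


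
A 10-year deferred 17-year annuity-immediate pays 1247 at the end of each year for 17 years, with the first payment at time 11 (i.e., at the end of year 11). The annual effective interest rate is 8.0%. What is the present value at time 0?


PV at time 10 of the 17-year annuity-immediate:
a_n = 1247 * (1-(1+0.08)^(-17))/0.08 = 11374.6827
Discount back 10 years to time 0:
PV = 11374.6827 * (1+0.08)^(-10)
= 11374.6827 * 0.463193
= 5268.679


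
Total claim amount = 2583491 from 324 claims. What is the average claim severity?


severity = total / number
= 2583491 / 324
= 7973.7377


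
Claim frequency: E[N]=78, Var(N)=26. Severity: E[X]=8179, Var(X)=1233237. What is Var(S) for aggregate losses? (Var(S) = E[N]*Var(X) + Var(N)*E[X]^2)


Var(S) = E[N]*Var(X) + Var(N)*E[X]^2
= 78*1233237 + 26*8179^2
= 96192486 + 1739297066
= 1.8355e+09


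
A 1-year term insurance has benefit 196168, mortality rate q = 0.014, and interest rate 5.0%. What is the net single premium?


NSP = benefit * q * v
v = 1/(1+i) = 0.952381
NSP = 196168 * 0.014 * 0.952381
= 2615.5733


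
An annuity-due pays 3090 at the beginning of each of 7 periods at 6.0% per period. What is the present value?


PV_due = PMT * (1-(1+i)^(-n))/i * (1+i)
PV_immediate = 17249.5586
PV_due = 17249.5586 * 1.06
= 18284.5322


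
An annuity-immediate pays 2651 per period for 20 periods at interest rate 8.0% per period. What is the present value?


PV = PMT * (1 - (1+i)^(-n)) / i
= 2651 * (1 - (1+0.08)^(-20)) / 0.08
= 2651 * (1 - 0.214548) / 0.08
= 2651 * 9.818147
= 26027.9088


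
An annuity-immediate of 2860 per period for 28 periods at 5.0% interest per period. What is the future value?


FV = PMT * ((1+i)^n - 1) / i
= 2860 * ((1.05)^28 - 1) / 0.05
= 2860 * (3.920129 - 1) / 0.05
= 167031.3867


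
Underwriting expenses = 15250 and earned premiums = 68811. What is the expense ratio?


Expense ratio = expenses / premiums
= 15250 / 68811
= 0.2216


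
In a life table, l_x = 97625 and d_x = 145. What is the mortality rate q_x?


q_x = d_x / l_x
= 145 / 97625
= 0.0015


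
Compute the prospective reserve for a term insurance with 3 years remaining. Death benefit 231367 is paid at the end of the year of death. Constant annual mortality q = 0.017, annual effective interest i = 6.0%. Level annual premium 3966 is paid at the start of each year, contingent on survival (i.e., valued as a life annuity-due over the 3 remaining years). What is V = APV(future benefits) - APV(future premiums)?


v = 1/(1+i) = 0.943396
APV(future benefits) per unit = sum_{k=0}^{2} k_p_x * q * v^(k+1) = 0.044703
APV(future benefits) = 231367 * 0.044703 = 10342.7572
Life annuity-due factor ä_{x:3} = sum_{k=0}^{2} k_p_x * v^k = 2.787352
APV(future premiums) = 3966 * 2.787352 = 11054.6391
V = 10342.7572 - 11054.6391
= -711.8819


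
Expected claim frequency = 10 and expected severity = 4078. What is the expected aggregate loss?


E[S] = E[N] * E[X]
= 10 * 4078
= 40780


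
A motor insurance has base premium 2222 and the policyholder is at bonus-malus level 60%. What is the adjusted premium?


adjusted = base * BM_level / 100
= 2222 * 60 / 100
= 2222 * 0.6
= 1333.2


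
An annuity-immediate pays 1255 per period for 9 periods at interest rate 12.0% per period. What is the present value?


PV = PMT * (1 - (1+i)^(-n)) / i
= 1255 * (1 - (1+0.12)^(-9)) / 0.12
= 1255 * (1 - 0.36061) / 0.12
= 1255 * 5.32825
= 6686.9535


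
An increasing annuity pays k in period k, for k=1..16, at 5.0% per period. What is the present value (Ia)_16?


(Ia)_n = sum_{k=1}^{n} k * v^k, v = 1/(1+i)
v = 0.952381
Sum computed term by term:
(Ia)_16 = 80.9975


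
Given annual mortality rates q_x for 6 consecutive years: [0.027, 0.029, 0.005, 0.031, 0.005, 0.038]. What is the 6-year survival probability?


p_k = 1 - q_k for each year
Survival = product of (1 - q_k)
= 0.973 * 0.971 * 0.995 * 0.969 * 0.995 * 0.962
= 0.8719


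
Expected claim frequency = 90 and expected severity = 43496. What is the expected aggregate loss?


E[S] = E[N] * E[X]
= 90 * 43496
= 3.9146e+06


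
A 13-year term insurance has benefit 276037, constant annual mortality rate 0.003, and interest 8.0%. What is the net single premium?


NSP = benefit * sum_{k=0}^{n-1} k_p_x * q * v^(k+1)
With constant q=0.003, v=0.925926
Sum = 0.023363
NSP = 276037 * 0.023363
= 6449.1587
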